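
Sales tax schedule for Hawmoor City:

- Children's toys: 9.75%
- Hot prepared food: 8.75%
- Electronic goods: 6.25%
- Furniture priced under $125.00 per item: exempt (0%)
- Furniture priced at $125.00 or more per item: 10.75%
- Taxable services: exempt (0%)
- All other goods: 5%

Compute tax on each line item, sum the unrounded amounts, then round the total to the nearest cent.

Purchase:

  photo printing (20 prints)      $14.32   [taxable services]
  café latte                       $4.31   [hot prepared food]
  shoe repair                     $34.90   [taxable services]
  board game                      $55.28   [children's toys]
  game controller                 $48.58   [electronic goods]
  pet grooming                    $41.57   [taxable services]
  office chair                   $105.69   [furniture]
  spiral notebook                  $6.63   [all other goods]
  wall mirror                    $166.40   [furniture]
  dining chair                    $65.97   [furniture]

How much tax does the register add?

$27.02

Photo printing (20 prints) $14.32: taxable services → 0% → $0.00
Café latte $4.31: hot prepared food → 8.75% → $0.377125
Shoe repair $34.90: taxable services → 0% → $0.00
Board game $55.28: children's toys → 9.75% → $5.3898
Game controller $48.58: electronic goods → 6.25% → $3.03625
Pet grooming $41.57: taxable services → 0% → $0.00
Office chair $105.69: furniture, under $125.00 → 0% → $0.00
Spiral notebook $6.63: all other goods → 5% → $0.3315
Wall mirror $166.40: furniture, $125.00 or more → 10.75% → $17.888
Dining chair $65.97: furniture, under $125.00 → 0% → $0.00
Unrounded tax sum = $27.022675 → $27.02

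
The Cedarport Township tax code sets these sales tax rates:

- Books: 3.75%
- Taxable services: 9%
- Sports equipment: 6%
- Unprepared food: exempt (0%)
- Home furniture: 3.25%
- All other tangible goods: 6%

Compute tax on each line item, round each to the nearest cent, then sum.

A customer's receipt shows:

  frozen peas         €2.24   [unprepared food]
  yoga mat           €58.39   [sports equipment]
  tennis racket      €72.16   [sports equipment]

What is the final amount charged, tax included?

€140.62

Frozen peas €2.24: unprepared food → 0% → €0.00
Yoga mat €58.39: sports equipment → 6% → €3.50
Tennis racket €72.16: sports equipment → 6% → €4.33
Subtotal = €132.79; tax = €7.83; total due = €140.62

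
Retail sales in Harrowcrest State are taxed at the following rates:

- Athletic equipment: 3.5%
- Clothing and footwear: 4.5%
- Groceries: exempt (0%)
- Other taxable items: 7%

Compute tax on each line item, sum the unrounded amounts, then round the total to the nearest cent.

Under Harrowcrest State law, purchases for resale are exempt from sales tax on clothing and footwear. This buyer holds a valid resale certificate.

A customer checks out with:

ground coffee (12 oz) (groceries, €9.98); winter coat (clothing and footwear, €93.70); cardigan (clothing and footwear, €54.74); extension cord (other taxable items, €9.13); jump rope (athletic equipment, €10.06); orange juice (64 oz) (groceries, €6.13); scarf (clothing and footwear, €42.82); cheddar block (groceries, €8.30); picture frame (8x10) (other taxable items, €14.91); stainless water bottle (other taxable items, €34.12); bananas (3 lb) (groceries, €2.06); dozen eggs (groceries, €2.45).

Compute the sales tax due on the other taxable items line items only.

€4.07

Extension cord €9.13: other taxable items → 7% → €0.6391
Picture frame (8x10) €14.91: other taxable items → 7% → €1.0437
Stainless water bottle €34.12: other taxable items → 7% → €2.3884
Tax on other taxable items: unrounded sum = €4.0712 → €4.07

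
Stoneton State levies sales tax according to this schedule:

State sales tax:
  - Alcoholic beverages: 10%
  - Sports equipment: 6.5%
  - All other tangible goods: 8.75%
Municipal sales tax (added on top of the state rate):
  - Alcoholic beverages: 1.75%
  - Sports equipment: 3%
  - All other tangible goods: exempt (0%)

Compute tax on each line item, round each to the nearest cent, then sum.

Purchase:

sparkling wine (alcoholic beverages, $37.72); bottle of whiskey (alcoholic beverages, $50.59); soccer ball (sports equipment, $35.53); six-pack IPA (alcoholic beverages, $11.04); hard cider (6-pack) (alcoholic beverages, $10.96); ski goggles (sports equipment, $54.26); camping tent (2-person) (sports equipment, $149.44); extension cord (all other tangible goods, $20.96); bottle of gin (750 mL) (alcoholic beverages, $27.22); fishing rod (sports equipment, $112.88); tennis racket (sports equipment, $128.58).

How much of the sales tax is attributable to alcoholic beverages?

Sparkling wine $37.72: alcoholic beverages → 10% + 1.75% municipal = 11.75% → $4.43
Bottle of whiskey $50.59: alcoholic beverages → 10% + 1.75% municipal = 11.75% → $5.94
Six-pack IPA $11.04: alcoholic beverages → 10% + 1.75% municipal = 11.75% → $1.30
Hard cider (6-pack) $10.96: alcoholic beverages → 10% + 1.75% municipal = 11.75% → $1.29
Bottle of gin (750 mL) $27.22: alcoholic beverages → 10% + 1.75% municipal = 11.75% → $3.20
Tax on alcoholic beverages = $4.43 + $5.94 + $1.30 + $1.29 + $3.20 = $16.16

$16.16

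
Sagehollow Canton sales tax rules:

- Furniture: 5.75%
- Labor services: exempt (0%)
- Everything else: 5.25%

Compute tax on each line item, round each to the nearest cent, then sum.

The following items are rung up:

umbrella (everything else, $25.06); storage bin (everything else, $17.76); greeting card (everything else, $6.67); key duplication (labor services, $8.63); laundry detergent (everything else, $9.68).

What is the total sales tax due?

Umbrella $25.06: everything else → 5.25% → $1.32
Storage bin $17.76: everything else → 5.25% → $0.93
Greeting card $6.67: everything else → 5.25% → $0.35
Key duplication $8.63: labor services → 0% → $0.00
Laundry detergent $9.68: everything else → 5.25% → $0.51
Total tax = $1.32 + $0.93 + $0.35 + $0.51 = $3.11

$3.11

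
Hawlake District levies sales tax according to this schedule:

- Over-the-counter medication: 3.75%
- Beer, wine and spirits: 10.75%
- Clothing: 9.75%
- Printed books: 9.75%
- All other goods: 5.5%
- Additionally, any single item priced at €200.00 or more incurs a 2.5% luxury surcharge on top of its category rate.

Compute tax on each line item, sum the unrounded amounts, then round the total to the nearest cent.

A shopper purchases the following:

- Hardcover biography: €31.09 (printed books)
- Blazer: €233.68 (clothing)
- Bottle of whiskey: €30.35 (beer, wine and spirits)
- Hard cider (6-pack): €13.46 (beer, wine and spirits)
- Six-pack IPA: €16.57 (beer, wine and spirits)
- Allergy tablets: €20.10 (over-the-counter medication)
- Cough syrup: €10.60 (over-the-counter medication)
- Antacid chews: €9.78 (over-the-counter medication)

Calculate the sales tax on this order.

€39.67

Hardcover biography €31.09: printed books → 9.75% → €3.031275
Blazer €233.68: clothing → 9.75% + 2.5% surcharge = 12.25% → €28.6258
Bottle of whiskey €30.35: beer, wine and spirits → 10.75% → €3.262625
Hard cider (6-pack) €13.46: beer, wine and spirits → 10.75% → €1.44695
Six-pack IPA €16.57: beer, wine and spirits → 10.75% → €1.781275
Allergy tablets €20.10: over-the-counter medication → 3.75% → €0.75375
Cough syrup €10.60: over-the-counter medication → 3.75% → €0.3975
Antacid chews €9.78: over-the-counter medication → 3.75% → €0.36675
Unrounded tax sum = €39.665925 → €39.67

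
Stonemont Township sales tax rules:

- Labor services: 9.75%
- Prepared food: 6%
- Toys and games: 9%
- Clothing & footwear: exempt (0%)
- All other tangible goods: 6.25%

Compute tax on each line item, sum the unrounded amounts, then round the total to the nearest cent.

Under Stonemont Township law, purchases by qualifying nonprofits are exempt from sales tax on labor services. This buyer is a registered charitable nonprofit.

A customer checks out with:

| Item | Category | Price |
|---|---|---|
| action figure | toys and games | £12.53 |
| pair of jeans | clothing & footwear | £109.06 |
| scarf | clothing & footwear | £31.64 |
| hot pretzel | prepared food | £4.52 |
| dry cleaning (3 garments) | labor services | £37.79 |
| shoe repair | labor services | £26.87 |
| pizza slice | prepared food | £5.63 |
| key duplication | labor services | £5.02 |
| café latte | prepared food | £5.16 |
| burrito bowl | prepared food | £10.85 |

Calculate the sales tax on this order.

£2.70

Action figure £12.53: toys and games → 9% → £1.1277
Pair of jeans £109.06: clothing & footwear → 0% → £0.00
Scarf £31.64: clothing & footwear → 0% → £0.00
Hot pretzel £4.52: prepared food → 6% → £0.2712
Dry cleaning (3 garments) £37.79: labor services, buyer-exempt → 0% → £0.00
Shoe repair £26.87: labor services, buyer-exempt → 0% → £0.00
Pizza slice £5.63: prepared food → 6% → £0.3378
Key duplication £5.02: labor services, buyer-exempt → 0% → £0.00
Café latte £5.16: prepared food → 6% → £0.3096
Burrito bowl £10.85: prepared food → 6% → £0.651
Unrounded tax sum = £2.6973 → £2.70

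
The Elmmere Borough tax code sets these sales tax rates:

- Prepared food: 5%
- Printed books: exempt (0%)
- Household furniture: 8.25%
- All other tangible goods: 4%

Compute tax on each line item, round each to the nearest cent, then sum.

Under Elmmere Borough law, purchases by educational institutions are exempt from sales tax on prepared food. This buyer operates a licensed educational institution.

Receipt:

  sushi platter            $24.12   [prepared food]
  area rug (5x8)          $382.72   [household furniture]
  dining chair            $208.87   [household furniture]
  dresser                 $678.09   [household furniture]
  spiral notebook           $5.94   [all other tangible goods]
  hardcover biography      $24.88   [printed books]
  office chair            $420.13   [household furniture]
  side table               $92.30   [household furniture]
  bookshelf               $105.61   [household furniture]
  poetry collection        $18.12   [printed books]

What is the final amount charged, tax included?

$2116.74

Sushi platter $24.12: prepared food, buyer-exempt → 0% → $0.00
Area rug (5x8) $382.72: household furniture → 8.25% → $31.57
Dining chair $208.87: household furniture → 8.25% → $17.23
Dresser $678.09: household furniture → 8.25% → $55.94
Spiral notebook $5.94: all other tangible goods → 4% → $0.24
Hardcover biography $24.88: printed books → 0% → $0.00
Office chair $420.13: household furniture → 8.25% → $34.66
Side table $92.30: household furniture → 8.25% → $7.61
Bookshelf $105.61: household furniture → 8.25% → $8.71
Poetry collection $18.12: printed books → 0% → $0.00
Subtotal = $1960.78; tax = $155.96; total due = $2116.74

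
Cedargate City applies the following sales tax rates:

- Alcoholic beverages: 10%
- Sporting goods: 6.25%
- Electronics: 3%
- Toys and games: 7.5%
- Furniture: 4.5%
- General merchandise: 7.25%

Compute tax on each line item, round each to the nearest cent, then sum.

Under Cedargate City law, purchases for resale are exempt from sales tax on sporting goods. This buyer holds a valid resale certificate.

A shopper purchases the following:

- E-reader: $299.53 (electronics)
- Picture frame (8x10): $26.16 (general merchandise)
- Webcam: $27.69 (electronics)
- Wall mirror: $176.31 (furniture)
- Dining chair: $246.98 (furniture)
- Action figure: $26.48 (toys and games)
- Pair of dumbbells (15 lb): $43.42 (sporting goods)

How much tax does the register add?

E-reader $299.53: electronics → 3% → $8.99
Picture frame (8x10) $26.16: general merchandise → 7.25% → $1.90
Webcam $27.69: electronics → 3% → $0.83
Wall mirror $176.31: furniture → 4.5% → $7.93
Dining chair $246.98: furniture → 4.5% → $11.11
Action figure $26.48: toys and games → 7.5% → $1.99
Pair of dumbbells (15 lb) $43.42: sporting goods, buyer-exempt → 0% → $0.00
Total tax = $8.99 + $1.90 + $0.83 + $7.93 + $11.11 + $1.99 = $32.75

$32.75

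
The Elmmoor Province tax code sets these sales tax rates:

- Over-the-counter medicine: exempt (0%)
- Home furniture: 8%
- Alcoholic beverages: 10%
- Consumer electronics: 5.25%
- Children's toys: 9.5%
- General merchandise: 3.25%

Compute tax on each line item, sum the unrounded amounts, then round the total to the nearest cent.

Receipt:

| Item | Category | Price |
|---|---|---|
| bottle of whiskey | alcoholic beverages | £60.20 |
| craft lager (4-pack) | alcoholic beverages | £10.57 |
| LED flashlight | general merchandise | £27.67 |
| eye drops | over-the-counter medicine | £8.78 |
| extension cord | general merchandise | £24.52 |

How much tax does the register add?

£8.77

Bottle of whiskey £60.20: alcoholic beverages → 10% → £6.02
Craft lager (4-pack) £10.57: alcoholic beverages → 10% → £1.057
LED flashlight £27.67: general merchandise → 3.25% → £0.899275
Eye drops £8.78: over-the-counter medicine → 0% → £0.00
Extension cord £24.52: general merchandise → 3.25% → £0.7969
Unrounded tax sum = £8.773175 → £8.77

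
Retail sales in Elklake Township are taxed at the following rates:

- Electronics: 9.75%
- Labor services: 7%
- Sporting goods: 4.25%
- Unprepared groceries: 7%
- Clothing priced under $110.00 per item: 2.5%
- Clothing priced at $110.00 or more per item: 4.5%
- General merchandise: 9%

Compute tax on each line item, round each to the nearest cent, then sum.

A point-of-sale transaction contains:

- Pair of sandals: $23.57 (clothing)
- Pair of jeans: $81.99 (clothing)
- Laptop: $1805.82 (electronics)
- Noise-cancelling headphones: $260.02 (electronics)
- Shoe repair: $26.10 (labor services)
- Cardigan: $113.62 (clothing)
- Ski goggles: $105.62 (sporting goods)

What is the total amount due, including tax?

Pair of sandals $23.57: clothing, under $110.00 → 2.5% → $0.59
Pair of jeans $81.99: clothing, under $110.00 → 2.5% → $2.05
Laptop $1805.82: electronics → 9.75% → $176.07
Noise-cancelling headphones $260.02: electronics → 9.75% → $25.35
Shoe repair $26.10: labor services → 7% → $1.83
Cardigan $113.62: clothing, $110.00 or more → 4.5% → $5.11
Ski goggles $105.62: sporting goods → 4.25% → $4.49
Subtotal = $2416.74; tax = $215.49; total due = $2632.23

$2632.23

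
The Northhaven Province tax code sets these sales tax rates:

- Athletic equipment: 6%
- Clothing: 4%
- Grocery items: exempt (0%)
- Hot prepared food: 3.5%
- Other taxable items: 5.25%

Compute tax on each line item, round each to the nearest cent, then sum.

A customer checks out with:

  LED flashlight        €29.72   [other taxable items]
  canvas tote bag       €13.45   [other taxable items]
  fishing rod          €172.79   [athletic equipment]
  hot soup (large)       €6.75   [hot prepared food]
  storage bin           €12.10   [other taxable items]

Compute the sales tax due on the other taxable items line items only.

LED flashlight €29.72: other taxable items → 5.25% → €1.56
Canvas tote bag €13.45: other taxable items → 5.25% → €0.71
Storage bin €12.10: other taxable items → 5.25% → €0.64
Tax on other taxable items = €1.56 + €0.71 + €0.64 = €2.91

€2.91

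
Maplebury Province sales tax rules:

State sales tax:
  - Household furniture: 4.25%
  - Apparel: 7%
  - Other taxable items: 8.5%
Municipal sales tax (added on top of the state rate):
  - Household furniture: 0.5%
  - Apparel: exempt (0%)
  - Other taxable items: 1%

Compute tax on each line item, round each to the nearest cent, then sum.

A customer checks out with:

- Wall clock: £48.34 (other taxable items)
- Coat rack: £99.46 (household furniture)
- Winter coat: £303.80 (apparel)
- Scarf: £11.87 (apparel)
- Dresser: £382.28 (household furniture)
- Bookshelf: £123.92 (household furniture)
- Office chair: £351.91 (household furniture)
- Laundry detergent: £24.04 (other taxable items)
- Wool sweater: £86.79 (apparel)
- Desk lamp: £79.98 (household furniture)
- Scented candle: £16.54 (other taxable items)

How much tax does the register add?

£85.91

Wall clock £48.34: other taxable items → 8.5% + 1% municipal = 9.5% → £4.59
Coat rack £99.46: household furniture → 4.25% + 0.5% municipal = 4.75% → £4.72
Winter coat £303.80: apparel → 7% + 0% municipal = 7% → £21.27
Scarf £11.87: apparel → 7% + 0% municipal = 7% → £0.83
Dresser £382.28: household furniture → 4.25% + 0.5% municipal = 4.75% → £18.16
Bookshelf £123.92: household furniture → 4.25% + 0.5% municipal = 4.75% → £5.89
Office chair £351.91: household furniture → 4.25% + 0.5% municipal = 4.75% → £16.72
Laundry detergent £24.04: other taxable items → 8.5% + 1% municipal = 9.5% → £2.28
Wool sweater £86.79: apparel → 7% + 0% municipal = 7% → £6.08
Desk lamp £79.98: household furniture → 4.25% + 0.5% municipal = 4.75% → £3.80
Scented candle £16.54: other taxable items → 8.5% + 1% municipal = 9.5% → £1.57
Total tax = £4.59 + £4.72 + £21.27 + £0.83 + £18.16 + £5.89 + £16.72 + £2.28 + £6.08 + £3.80 + £1.57 = £85.91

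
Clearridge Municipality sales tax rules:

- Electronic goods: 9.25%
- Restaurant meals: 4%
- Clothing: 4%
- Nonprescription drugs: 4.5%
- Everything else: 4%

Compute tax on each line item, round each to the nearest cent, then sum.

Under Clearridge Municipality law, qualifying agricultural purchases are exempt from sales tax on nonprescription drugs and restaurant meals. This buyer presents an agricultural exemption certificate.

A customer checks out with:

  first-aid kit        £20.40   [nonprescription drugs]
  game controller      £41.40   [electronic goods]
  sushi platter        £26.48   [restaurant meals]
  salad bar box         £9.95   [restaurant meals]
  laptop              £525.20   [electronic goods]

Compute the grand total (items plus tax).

£675.84

First-aid kit £20.40: nonprescription drugs, buyer-exempt → 0% → £0.00
Game controller £41.40: electronic goods → 9.25% → £3.83
Sushi platter £26.48: restaurant meals, buyer-exempt → 0% → £0.00
Salad bar box £9.95: restaurant meals, buyer-exempt → 0% → £0.00
Laptop £525.20: electronic goods → 9.25% → £48.58
Subtotal = £623.43; tax = £52.41; total due = £675.84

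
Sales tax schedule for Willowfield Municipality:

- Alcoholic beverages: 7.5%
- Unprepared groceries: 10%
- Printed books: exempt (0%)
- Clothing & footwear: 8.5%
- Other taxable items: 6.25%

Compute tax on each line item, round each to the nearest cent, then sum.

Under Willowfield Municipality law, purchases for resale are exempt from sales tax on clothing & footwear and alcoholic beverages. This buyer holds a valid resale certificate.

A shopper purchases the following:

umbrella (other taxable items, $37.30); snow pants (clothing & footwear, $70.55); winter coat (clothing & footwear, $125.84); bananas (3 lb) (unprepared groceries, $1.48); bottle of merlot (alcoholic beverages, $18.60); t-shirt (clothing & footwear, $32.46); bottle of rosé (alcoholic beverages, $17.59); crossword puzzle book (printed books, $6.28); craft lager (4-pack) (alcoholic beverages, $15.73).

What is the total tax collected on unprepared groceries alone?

$0.15

Bananas (3 lb) $1.48: unprepared groceries → 10% → $0.15
Tax on unprepared groceries = $0.15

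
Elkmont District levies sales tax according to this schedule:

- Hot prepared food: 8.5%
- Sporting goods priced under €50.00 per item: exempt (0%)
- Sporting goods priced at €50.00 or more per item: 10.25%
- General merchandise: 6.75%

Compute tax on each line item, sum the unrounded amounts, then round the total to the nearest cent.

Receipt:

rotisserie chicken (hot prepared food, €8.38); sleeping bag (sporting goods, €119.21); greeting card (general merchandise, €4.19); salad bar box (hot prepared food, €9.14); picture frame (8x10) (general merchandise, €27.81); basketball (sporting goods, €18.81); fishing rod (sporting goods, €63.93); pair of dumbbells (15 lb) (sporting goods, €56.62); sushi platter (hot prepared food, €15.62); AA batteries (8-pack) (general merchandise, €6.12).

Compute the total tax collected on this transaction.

Rotisserie chicken €8.38: hot prepared food → 8.5% → €0.7123
Sleeping bag €119.21: sporting goods, €50.00 or more → 10.25% → €12.219025
Greeting card €4.19: general merchandise → 6.75% → €0.282825
Salad bar box €9.14: hot prepared food → 8.5% → €0.7769
Picture frame (8x10) €27.81: general merchandise → 6.75% → €1.877175
Basketball €18.81: sporting goods, under €50.00 → 0% → €0.00
Fishing rod €63.93: sporting goods, €50.00 or more → 10.25% → €6.552825
Pair of dumbbells (15 lb) €56.62: sporting goods, €50.00 or more → 10.25% → €5.80355
Sushi platter €15.62: hot prepared food → 8.5% → €1.3277
AA batteries (8-pack) €6.12: general merchandise → 6.75% → €0.4131
Unrounded tax sum = €29.9654 → €29.97

€29.97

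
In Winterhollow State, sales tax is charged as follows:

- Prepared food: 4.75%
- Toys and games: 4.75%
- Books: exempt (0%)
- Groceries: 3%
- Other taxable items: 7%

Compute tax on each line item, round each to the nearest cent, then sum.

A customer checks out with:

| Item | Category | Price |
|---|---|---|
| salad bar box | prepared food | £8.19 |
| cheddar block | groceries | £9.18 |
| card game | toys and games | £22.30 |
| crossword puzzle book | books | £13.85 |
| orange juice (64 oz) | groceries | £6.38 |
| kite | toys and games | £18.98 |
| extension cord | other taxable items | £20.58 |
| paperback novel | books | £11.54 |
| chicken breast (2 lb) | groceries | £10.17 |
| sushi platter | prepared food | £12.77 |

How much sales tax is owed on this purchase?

£5.18

Salad bar box £8.19: prepared food → 4.75% → £0.39
Cheddar block £9.18: groceries → 3% → £0.28
Card game £22.30: toys and games → 4.75% → £1.06
Crossword puzzle book £13.85: books → 0% → £0.00
Orange juice (64 oz) £6.38: groceries → 3% → £0.19
Kite £18.98: toys and games → 4.75% → £0.90
Extension cord £20.58: other taxable items → 7% → £1.44
Paperback novel £11.54: books → 0% → £0.00
Chicken breast (2 lb) £10.17: groceries → 3% → £0.31
Sushi platter £12.77: prepared food → 4.75% → £0.61
Total tax = £0.39 + £0.28 + £1.06 + £0.19 + £0.90 + £1.44 + £0.31 + £0.61 = £5.18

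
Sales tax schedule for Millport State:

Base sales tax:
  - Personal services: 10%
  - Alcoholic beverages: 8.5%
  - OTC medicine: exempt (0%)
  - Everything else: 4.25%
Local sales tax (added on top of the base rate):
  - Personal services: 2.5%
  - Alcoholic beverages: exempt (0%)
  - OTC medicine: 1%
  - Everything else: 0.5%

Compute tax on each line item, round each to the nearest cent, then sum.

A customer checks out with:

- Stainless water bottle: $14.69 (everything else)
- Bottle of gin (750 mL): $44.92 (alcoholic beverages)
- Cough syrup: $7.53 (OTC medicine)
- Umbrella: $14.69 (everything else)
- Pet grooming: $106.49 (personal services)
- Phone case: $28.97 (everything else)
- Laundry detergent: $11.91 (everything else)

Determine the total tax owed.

Stainless water bottle $14.69: everything else → 4.25% + 0.5% local = 4.75% → $0.70
Bottle of gin (750 mL) $44.92: alcoholic beverages → 8.5% + 0% local = 8.5% → $3.82
Cough syrup $7.53: OTC medicine → 0% + 1% local = 1% → $0.08
Umbrella $14.69: everything else → 4.25% + 0.5% local = 4.75% → $0.70
Pet grooming $106.49: personal services → 10% + 2.5% local = 12.5% → $13.31
Phone case $28.97: everything else → 4.25% + 0.5% local = 4.75% → $1.38
Laundry detergent $11.91: everything else → 4.25% + 0.5% local = 4.75% → $0.57
Total tax = $0.70 + $3.82 + $0.08 + $0.70 + $13.31 + $1.38 + $0.57 = $20.56

$20.56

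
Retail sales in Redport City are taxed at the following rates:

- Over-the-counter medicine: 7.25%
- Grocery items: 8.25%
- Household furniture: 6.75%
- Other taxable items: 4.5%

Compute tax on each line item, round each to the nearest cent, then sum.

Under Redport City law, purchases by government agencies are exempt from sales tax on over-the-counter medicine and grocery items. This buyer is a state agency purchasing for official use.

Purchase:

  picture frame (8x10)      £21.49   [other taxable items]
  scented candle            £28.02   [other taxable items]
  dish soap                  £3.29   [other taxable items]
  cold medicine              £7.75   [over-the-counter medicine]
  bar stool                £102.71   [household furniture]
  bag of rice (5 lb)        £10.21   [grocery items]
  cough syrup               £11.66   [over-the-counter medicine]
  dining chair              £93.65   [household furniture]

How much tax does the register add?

Picture frame (8x10) £21.49: other taxable items → 4.5% → £0.97
Scented candle £28.02: other taxable items → 4.5% → £1.26
Dish soap £3.29: other taxable items → 4.5% → £0.15
Cold medicine £7.75: over-the-counter medicine, buyer-exempt → 0% → £0.00
Bar stool £102.71: household furniture → 6.75% → £6.93
Bag of rice (5 lb) £10.21: grocery items, buyer-exempt → 0% → £0.00
Cough syrup £11.66: over-the-counter medicine, buyer-exempt → 0% → £0.00
Dining chair £93.65: household furniture → 6.75% → £6.32
Total tax = £0.97 + £1.26 + £0.15 + £6.93 + £6.32 = £15.63

£15.63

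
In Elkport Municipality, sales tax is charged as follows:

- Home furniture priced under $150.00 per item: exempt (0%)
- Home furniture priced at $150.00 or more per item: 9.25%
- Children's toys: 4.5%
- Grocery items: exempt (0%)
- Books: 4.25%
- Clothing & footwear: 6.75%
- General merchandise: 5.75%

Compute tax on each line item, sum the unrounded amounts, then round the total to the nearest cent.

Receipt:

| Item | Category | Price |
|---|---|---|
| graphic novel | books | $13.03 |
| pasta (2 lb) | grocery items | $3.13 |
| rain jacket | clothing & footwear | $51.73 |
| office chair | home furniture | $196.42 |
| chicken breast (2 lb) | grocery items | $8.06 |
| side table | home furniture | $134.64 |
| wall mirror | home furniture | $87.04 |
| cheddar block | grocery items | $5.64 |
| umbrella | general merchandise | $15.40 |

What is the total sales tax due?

Graphic novel $13.03: books → 4.25% → $0.553775
Pasta (2 lb) $3.13: grocery items → 0% → $0.00
Rain jacket $51.73: clothing & footwear → 6.75% → $3.491775
Office chair $196.42: home furniture, $150.00 or more → 9.25% → $18.16885
Chicken breast (2 lb) $8.06: grocery items → 0% → $0.00
Side table $134.64: home furniture, under $150.00 → 0% → $0.00
Wall mirror $87.04: home furniture, under $150.00 → 0% → $0.00
Cheddar block $5.64: grocery items → 0% → $0.00
Umbrella $15.40: general merchandise → 5.75% → $0.8855
Unrounded tax sum = $23.0999 → $23.10

$23.10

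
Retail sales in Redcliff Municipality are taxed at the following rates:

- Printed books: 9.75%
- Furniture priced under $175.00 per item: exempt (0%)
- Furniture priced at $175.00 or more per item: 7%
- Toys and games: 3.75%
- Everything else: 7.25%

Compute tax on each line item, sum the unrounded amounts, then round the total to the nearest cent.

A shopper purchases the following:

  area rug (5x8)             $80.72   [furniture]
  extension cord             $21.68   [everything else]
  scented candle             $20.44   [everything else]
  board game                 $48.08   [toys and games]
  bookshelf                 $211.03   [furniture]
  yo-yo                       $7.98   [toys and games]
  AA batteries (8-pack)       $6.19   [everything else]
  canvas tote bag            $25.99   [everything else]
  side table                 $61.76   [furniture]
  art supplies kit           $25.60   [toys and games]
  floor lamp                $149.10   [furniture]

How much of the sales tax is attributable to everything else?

Extension cord $21.68: everything else → 7.25% → $1.5718
Scented candle $20.44: everything else → 7.25% → $1.4819
AA batteries (8-pack) $6.19: everything else → 7.25% → $0.448775
Canvas tote bag $25.99: everything else → 7.25% → $1.884275
Tax on everything else: unrounded sum = $5.38675 → $5.39

$5.39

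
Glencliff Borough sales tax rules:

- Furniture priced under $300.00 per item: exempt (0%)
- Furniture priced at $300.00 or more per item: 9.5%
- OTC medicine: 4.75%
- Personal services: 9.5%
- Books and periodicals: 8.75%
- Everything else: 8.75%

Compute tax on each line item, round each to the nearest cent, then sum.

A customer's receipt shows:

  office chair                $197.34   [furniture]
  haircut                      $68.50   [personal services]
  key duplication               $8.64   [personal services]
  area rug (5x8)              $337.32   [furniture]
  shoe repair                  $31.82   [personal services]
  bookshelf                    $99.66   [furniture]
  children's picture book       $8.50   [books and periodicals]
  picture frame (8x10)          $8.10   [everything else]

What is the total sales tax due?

$43.85

Office chair $197.34: furniture, under $300.00 → 0% → $0.00
Haircut $68.50: personal services → 9.5% → $6.51
Key duplication $8.64: personal services → 9.5% → $0.82
Area rug (5x8) $337.32: furniture, $300.00 or more → 9.5% → $32.05
Shoe repair $31.82: personal services → 9.5% → $3.02
Bookshelf $99.66: furniture, under $300.00 → 0% → $0.00
Children's picture book $8.50: books and periodicals → 8.75% → $0.74
Picture frame (8x10) $8.10: everything else → 8.75% → $0.71
Total tax = $6.51 + $0.82 + $32.05 + $3.02 + $0.74 + $0.71 = $43.85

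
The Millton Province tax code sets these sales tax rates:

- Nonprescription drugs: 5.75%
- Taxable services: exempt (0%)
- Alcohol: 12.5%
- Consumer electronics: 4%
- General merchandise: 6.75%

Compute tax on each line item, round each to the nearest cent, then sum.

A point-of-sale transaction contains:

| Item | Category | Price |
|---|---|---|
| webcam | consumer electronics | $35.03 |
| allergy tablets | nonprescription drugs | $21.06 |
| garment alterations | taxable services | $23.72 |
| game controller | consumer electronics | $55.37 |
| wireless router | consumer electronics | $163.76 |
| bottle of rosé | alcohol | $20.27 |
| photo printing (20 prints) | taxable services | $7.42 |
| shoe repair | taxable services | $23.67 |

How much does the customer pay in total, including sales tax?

Webcam $35.03: consumer electronics → 4% → $1.40
Allergy tablets $21.06: nonprescription drugs → 5.75% → $1.21
Garment alterations $23.72: taxable services → 0% → $0.00
Game controller $55.37: consumer electronics → 4% → $2.21
Wireless router $163.76: consumer electronics → 4% → $6.55
Bottle of rosé $20.27: alcohol → 12.5% → $2.53
Photo printing (20 prints) $7.42: taxable services → 0% → $0.00
Shoe repair $23.67: taxable services → 0% → $0.00
Subtotal = $350.30; tax = $13.90; total due = $364.20

$364.20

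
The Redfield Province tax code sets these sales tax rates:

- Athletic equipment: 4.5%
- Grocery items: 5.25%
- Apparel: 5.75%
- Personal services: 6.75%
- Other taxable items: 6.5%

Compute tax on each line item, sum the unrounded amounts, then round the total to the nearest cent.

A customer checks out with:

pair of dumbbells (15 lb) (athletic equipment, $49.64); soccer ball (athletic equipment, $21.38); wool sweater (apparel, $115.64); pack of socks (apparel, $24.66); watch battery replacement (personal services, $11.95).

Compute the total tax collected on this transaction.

$12.07

Pair of dumbbells (15 lb) $49.64: athletic equipment → 4.5% → $2.2338
Soccer ball $21.38: athletic equipment → 4.5% → $0.9621
Wool sweater $115.64: apparel → 5.75% → $6.6493
Pack of socks $24.66: apparel → 5.75% → $1.41795
Watch battery replacement $11.95: personal services → 6.75% → $0.806625
Unrounded tax sum = $12.069775 → $12.07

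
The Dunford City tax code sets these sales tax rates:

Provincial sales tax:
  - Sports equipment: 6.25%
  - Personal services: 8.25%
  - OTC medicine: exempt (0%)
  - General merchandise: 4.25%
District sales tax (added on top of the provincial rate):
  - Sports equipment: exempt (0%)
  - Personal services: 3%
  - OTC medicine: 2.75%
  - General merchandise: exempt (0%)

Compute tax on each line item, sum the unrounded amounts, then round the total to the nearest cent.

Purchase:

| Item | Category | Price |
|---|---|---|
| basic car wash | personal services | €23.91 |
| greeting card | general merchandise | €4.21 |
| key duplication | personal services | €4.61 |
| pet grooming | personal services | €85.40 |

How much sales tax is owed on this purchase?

Basic car wash €23.91: personal services → 8.25% + 3% district = 11.25% → €2.689875
Greeting card €4.21: general merchandise → 4.25% + 0% district = 4.25% → €0.178925
Key duplication €4.61: personal services → 8.25% + 3% district = 11.25% → €0.518625
Pet grooming €85.40: personal services → 8.25% + 3% district = 11.25% → €9.6075
Unrounded tax sum = €12.994925 → €12.99

€12.99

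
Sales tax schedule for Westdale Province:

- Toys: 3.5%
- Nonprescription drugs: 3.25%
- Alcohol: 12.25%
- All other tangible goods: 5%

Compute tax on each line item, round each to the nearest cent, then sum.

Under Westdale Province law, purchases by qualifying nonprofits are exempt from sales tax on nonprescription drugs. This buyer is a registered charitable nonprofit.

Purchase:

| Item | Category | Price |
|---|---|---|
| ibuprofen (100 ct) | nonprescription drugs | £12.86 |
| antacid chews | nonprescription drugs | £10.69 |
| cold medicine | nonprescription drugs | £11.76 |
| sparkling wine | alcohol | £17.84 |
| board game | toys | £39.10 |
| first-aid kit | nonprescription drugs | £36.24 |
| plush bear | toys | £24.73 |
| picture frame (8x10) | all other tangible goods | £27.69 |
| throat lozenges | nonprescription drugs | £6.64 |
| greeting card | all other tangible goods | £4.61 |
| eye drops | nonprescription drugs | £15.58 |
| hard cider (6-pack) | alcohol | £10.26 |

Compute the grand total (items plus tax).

£225.30

Ibuprofen (100 ct) £12.86: nonprescription drugs, buyer-exempt → 0% → £0.00
Antacid chews £10.69: nonprescription drugs, buyer-exempt → 0% → £0.00
Cold medicine £11.76: nonprescription drugs, buyer-exempt → 0% → £0.00
Sparkling wine £17.84: alcohol → 12.25% → £2.19
Board game £39.10: toys → 3.5% → £1.37
First-aid kit £36.24: nonprescription drugs, buyer-exempt → 0% → £0.00
Plush bear £24.73: toys → 3.5% → £0.87
Picture frame (8x10) £27.69: all other tangible goods → 5% → £1.38
Throat lozenges £6.64: nonprescription drugs, buyer-exempt → 0% → £0.00
Greeting card £4.61: all other tangible goods → 5% → £0.23
Eye drops £15.58: nonprescription drugs, buyer-exempt → 0% → £0.00
Hard cider (6-pack) £10.26: alcohol → 12.25% → £1.26
Subtotal = £218.00; tax = £7.30; total due = £225.30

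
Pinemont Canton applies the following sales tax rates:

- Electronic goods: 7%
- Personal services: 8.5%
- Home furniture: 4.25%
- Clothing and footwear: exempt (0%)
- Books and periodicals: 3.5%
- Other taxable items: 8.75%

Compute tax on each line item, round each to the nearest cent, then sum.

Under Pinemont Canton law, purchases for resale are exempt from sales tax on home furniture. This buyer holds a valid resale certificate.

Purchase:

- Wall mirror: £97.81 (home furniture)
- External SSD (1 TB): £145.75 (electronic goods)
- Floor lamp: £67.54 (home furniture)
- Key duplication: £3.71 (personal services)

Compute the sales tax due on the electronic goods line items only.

£10.20

External SSD (1 TB) £145.75: electronic goods → 7% → £10.20
Tax on electronic goods = £10.20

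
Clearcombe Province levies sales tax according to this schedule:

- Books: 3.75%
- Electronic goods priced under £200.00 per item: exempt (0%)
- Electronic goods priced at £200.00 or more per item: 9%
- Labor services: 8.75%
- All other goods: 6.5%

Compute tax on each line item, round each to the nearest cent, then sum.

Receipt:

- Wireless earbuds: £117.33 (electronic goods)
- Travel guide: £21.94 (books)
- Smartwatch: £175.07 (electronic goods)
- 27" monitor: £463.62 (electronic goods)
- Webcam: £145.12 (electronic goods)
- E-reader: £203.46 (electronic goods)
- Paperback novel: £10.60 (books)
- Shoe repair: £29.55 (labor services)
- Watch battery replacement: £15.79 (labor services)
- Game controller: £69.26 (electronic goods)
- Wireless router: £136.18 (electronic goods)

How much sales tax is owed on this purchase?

Wireless earbuds £117.33: electronic goods, under £200.00 → 0% → £0.00
Travel guide £21.94: books → 3.75% → £0.82
Smartwatch £175.07: electronic goods, under £200.00 → 0% → £0.00
27" monitor £463.62: electronic goods, £200.00 or more → 9% → £41.73
Webcam £145.12: electronic goods, under £200.00 → 0% → £0.00
E-reader £203.46: electronic goods, £200.00 or more → 9% → £18.31
Paperback novel £10.60: books → 3.75% → £0.40
Shoe repair £29.55: labor services → 8.75% → £2.59
Watch battery replacement £15.79: labor services → 8.75% → £1.38
Game controller £69.26: electronic goods, under £200.00 → 0% → £0.00
Wireless router £136.18: electronic goods, under £200.00 → 0% → £0.00
Total tax = £0.82 + £41.73 + £18.31 + £0.40 + £2.59 + £1.38 = £65.23

£65.23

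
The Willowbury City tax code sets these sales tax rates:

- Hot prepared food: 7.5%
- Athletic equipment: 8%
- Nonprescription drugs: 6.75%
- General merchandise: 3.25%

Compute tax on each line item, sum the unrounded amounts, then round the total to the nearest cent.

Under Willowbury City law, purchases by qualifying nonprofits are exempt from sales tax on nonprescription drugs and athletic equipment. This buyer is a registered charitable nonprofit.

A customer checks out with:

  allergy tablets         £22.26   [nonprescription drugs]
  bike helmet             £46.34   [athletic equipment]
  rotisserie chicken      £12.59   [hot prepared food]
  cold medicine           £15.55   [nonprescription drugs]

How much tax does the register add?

Allergy tablets £22.26: nonprescription drugs, buyer-exempt → 0% → £0.00
Bike helmet £46.34: athletic equipment, buyer-exempt → 0% → £0.00
Rotisserie chicken £12.59: hot prepared food → 7.5% → £0.94425
Cold medicine £15.55: nonprescription drugs, buyer-exempt → 0% → £0.00
Unrounded tax sum = £0.94425 → £0.94

£0.94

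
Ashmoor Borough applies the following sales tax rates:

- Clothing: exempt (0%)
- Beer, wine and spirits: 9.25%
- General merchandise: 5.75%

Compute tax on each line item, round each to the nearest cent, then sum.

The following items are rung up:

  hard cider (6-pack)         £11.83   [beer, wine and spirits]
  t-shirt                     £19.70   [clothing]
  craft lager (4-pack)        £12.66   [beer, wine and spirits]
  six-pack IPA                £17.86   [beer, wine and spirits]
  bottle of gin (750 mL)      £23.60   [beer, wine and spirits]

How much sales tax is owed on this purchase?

Hard cider (6-pack) £11.83: beer, wine and spirits → 9.25% → £1.09
T-shirt £19.70: clothing → 0% → £0.00
Craft lager (4-pack) £12.66: beer, wine and spirits → 9.25% → £1.17
Six-pack IPA £17.86: beer, wine and spirits → 9.25% → £1.65
Bottle of gin (750 mL) £23.60: beer, wine and spirits → 9.25% → £2.18
Total tax = £1.09 + £1.17 + £1.65 + £2.18 = £6.09

£6.09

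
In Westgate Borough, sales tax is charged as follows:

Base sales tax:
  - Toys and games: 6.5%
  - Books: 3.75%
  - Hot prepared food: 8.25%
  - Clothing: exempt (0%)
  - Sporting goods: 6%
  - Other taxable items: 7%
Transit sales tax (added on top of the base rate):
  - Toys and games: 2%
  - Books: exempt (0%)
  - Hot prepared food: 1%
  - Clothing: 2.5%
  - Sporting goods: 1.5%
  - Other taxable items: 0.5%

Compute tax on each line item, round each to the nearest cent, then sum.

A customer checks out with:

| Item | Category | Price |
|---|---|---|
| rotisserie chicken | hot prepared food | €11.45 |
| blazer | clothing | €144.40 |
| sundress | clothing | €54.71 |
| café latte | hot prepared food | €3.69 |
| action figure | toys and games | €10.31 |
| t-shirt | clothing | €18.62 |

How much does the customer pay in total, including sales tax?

€250.91

Rotisserie chicken €11.45: hot prepared food → 8.25% + 1% transit = 9.25% → €1.06
Blazer €144.40: clothing → 0% + 2.5% transit = 2.5% → €3.61
Sundress €54.71: clothing → 0% + 2.5% transit = 2.5% → €1.37
Café latte €3.69: hot prepared food → 8.25% + 1% transit = 9.25% → €0.34
Action figure €10.31: toys and games → 6.5% + 2% transit = 8.5% → €0.88
T-shirt €18.62: clothing → 0% + 2.5% transit = 2.5% → €0.47
Subtotal = €243.18; tax = €7.73; total due = €250.91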